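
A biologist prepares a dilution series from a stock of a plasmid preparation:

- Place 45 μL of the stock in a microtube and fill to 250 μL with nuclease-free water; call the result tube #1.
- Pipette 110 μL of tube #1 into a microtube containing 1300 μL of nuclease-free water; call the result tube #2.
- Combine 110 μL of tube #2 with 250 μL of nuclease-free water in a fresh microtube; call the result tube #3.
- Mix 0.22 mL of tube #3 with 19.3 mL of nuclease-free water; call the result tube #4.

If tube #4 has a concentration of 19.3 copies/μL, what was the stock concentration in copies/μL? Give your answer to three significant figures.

Step 1: 45 μL brought to 250 μL → factor 250/45 = 5.5556
Step 2: 110 μL + 1300 μL = 1410 μL total → factor 1410/110 = 12.818
Step 3: 110 μL + 250 μL = 360 μL total → factor 360/110 = 3.2727
Step 4: 0.22 mL + 19.3 mL = 19.52 mL total → factor 19.52/0.22 = 88.727
Overall dilution factor = 5.5556 × 12.818 × 3.2727 × 88.727 = 20679
Stock = 19.3 copies/μL × 20679 = 3.99 × 10^5 copies/μL

3.99 × 10^5 copies/μL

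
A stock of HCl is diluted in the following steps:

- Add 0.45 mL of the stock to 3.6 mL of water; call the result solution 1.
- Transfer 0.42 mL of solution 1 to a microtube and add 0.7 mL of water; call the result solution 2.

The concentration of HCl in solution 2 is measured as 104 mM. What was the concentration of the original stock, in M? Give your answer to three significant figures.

Step 1: 0.45 mL + 3.6 mL = 4.05 mL total → factor 4.05/0.45 = 9
Step 2: 0.42 mL + 0.7 mL = 1.12 mL total → factor 1.12/0.42 = 2.6667
Overall dilution factor = 9 × 2.6667 = 24
Stock = 104 mM × 24 = 2496 mM = 2.50 M

2.50 M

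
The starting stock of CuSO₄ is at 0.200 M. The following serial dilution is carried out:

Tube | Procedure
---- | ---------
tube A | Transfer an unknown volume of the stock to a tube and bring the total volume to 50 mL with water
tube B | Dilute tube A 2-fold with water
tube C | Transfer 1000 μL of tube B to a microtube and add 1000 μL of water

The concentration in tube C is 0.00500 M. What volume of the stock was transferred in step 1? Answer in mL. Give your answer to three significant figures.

Step 1: v brought to 50 mL → factor = 50 mL/v
Step 2: 2-fold → factor 2
Step 3: 1000 μL + 1000 μL = 2000 μL total → factor 2000/1000 = 2
Product of known-step factors = 4
Overall factor = 0.200 M / (0.00500 M) = 40
Step-1 factor = 40 / 4 = 10
v = 50 mL / 10 = 5.00 mL

5.00 mL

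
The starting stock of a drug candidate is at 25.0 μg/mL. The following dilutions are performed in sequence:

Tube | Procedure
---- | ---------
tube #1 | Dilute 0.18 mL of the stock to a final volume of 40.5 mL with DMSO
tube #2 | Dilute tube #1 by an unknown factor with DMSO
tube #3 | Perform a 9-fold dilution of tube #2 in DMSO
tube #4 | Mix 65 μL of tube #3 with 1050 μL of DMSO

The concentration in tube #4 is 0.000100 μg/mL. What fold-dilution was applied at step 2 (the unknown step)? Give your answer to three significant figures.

Step 1: 0.18 mL brought to 40.5 mL → factor 40.5/0.18 = 225
Step 2: unknown factor x
Step 3: 9-fold → factor 9
Step 4: 65 μL + 1050 μL = 1115 μL total → factor 1115/65 = 17.154
Product of known-step factors = 34737
Overall factor = 25.0 μg/mL / (0.000100 μg/mL) = 2.5 × 10^5
x = 2.5 × 10^5 / 34737 = 7.20

7.20-fold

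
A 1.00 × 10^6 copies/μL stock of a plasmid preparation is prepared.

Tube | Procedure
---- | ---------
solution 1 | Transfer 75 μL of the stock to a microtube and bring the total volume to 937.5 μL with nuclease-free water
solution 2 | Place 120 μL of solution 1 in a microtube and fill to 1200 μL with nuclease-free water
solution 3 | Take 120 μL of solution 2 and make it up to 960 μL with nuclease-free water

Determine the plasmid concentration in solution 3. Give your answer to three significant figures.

Step 1: 75 μL brought to 937.5 μL → factor 937.5/75 = 12.5
Step 2: 120 μL brought to 1200 μL → factor 1200/120 = 10
Step 3: 120 μL brought to 960 μL → factor 960/120 = 8
Overall dilution factor = 12.5 × 10 × 8 = 1000
Final = 1.00 × 10^6 copies/μL / 1000 = 1.00 × 10^3 copies/μL

1.00 × 10^3 copies/μL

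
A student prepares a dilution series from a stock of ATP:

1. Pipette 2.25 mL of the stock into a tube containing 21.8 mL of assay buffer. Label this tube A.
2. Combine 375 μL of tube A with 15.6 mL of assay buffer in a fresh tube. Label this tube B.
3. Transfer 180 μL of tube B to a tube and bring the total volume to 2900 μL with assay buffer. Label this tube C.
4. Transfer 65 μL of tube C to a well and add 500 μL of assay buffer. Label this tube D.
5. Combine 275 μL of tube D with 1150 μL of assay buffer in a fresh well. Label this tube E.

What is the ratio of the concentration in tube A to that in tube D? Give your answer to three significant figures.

Step 1: 2.25 mL + 21.8 mL = 24.05 mL total → factor 24.05/2.25 = 10.689
Step 2: 375 μL + 15.6 mL = 15975 μL total → factor 15975/375 = 42.6
Step 3: 180 μL brought to 2900 μL → factor 2900/180 = 16.111
Step 4: 65 μL + 500 μL = 565 μL total → factor 565/65 = 8.6923
Dilution factor to tube A = 10.689; to tube D = 63768
[tube A]/[tube D] = (factor to tube D)/(factor to tube A) = 63768/10.689 = 5.97 × 10^3

5.97 × 10^3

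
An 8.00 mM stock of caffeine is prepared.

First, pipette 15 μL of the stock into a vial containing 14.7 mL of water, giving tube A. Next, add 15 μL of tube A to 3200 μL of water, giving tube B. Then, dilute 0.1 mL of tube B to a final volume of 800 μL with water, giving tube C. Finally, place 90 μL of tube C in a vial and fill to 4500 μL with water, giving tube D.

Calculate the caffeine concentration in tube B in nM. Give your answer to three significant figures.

38.0 nM

Step 1: 15 μL + 14.7 mL = 14715 μL total → factor 14715/15 = 981
Step 2: 15 μL + 3200 μL = 3215 μL total → factor 3215/15 = 214.33
Dilution factor through tube B = 981 × 214.33 = 2.1026 × 10^5
[tube B] = 8.00 mM / 2.1026 × 10^5 = 3.805 × 10^-5 mM = 38.0 nM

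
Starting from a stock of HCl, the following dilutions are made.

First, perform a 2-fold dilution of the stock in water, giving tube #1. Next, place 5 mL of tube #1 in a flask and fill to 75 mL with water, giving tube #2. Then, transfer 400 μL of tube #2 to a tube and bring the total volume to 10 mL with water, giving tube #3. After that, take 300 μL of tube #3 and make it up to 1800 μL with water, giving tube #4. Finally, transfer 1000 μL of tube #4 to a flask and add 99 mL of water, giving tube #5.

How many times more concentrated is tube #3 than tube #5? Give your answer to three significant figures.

Step 1: 2-fold → factor 2
Step 2: 5 mL brought to 75 mL → factor 75/5 = 15
Step 3: 400 μL brought to 10 mL → factor 10000/400 = 25
Step 4: 300 μL brought to 1800 μL → factor 1800/300 = 6
Step 5: 1000 μL + 99 mL = 1 × 10^5 μL total → factor 1 × 10^5/1000 = 100
Dilution factor to tube #3 = 750; to tube #5 = 4.5 × 10^5
[tube #3]/[tube #5] = (factor to tube #5)/(factor to tube #3) = 4.5 × 10^5/750 = 600

600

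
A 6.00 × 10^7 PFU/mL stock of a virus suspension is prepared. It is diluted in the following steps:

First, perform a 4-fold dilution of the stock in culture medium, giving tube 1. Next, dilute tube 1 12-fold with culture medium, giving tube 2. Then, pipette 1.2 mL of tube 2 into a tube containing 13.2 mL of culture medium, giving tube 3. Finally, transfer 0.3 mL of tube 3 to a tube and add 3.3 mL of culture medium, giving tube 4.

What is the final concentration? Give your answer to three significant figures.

8.68 × 10^3 PFU/mL

Step 1: 4-fold → factor 4
Step 2: 12-fold → factor 12
Step 3: 1.2 mL + 13.2 mL = 14.4 mL total → factor 14.4/1.2 = 12
Step 4: 0.3 mL + 3.3 mL = 3.6 mL total → factor 3.6/0.3 = 12
Overall dilution factor = 4 × 12 × 12 × 12 = 6912
Final = 6.00 × 10^7 PFU/mL / 6912 = 8.68 × 10^3 PFU/mL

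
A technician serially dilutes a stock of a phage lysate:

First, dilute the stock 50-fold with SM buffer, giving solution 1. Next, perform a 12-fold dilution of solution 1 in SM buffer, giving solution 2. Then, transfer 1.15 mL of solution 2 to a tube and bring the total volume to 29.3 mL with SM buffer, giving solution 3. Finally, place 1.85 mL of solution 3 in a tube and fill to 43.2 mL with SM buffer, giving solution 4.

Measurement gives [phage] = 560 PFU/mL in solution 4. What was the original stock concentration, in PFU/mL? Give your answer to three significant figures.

Step 1: 50-fold → factor 50
Step 2: 12-fold → factor 12
Step 3: 1.15 mL brought to 29.3 mL → factor 29.3/1.15 = 25.478
Step 4: 1.85 mL brought to 43.2 mL → factor 43.2/1.85 = 23.351
Overall dilution factor = 50 × 12 × 25.478 × 23.351 = 3.5697 × 10^5
Stock = 560 PFU/mL × 3.5697 × 10^5 = 2.00 × 10^8 PFU/mL

2.00 × 10^8 PFU/mL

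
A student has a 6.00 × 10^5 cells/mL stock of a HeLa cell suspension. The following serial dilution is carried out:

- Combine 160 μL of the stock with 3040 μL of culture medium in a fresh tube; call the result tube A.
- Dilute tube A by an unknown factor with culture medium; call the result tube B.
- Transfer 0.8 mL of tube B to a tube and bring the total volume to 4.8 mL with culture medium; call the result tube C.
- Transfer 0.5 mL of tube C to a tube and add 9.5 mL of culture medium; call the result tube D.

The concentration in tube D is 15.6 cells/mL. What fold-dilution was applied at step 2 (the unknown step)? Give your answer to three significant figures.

16.0-fold

Step 1: 160 μL + 3040 μL = 3200 μL total → factor 3200/160 = 20
Step 2: unknown factor x
Step 3: 0.8 mL brought to 4.8 mL → factor 4.8/0.8 = 6
Step 4: 0.5 mL + 9.5 mL = 10 mL total → factor 10/0.5 = 20
Product of known-step factors = 2400
Overall factor = 6.00 × 10^5 cells/mL / (15.6 cells/mL) = 38462
x = 38462 / 2400 = 16.0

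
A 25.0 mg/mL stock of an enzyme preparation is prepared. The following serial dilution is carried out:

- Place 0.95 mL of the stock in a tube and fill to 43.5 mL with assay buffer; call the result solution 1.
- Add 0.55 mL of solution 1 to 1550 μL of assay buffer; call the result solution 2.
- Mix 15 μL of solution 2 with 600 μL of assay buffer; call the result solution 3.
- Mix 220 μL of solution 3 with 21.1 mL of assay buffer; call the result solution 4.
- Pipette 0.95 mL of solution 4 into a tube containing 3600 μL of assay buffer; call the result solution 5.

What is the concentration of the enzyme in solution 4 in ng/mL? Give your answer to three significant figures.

36.0 ng/mL

Step 1: 0.95 mL brought to 43.5 mL → factor 43.5/0.95 = 45.789
Step 2: 0.55 mL + 1550 μL = 2.1 mL total → factor 2.1/0.55 = 3.8182
Step 3: 15 μL + 600 μL = 615 μL total → factor 615/15 = 41
Step 4: 220 μL + 21.1 mL = 21320 μL total → factor 21320/220 = 96.909
Dilution factor through solution 4 = 45.789 × 3.8182 × 41 × 96.909 = 6.9466 × 10^5
[solution 4] = 25.0 mg/mL / 6.9466 × 10^5 = 3.599 × 10^-5 mg/mL = 36.0 ng/mL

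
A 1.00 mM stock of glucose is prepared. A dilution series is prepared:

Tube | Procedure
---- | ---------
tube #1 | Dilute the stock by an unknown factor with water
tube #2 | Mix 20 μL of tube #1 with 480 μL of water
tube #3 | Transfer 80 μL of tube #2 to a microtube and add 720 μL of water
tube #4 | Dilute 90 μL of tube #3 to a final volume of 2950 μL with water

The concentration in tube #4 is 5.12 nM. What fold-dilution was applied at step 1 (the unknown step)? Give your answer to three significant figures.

23.8-fold

Step 1: unknown factor x
Step 2: 20 μL + 480 μL = 500 μL total → factor 500/20 = 25
Step 3: 80 μL + 720 μL = 800 μL total → factor 800/80 = 10
Step 4: 90 μL brought to 2950 μL → factor 2950/90 = 32.778
Product of known-step factors = 8194.4
Overall factor = 1.00 mM / (5.12 nM) = 1.9531 × 10^5
x = 1.9531 × 10^5 / 8194.4 = 23.8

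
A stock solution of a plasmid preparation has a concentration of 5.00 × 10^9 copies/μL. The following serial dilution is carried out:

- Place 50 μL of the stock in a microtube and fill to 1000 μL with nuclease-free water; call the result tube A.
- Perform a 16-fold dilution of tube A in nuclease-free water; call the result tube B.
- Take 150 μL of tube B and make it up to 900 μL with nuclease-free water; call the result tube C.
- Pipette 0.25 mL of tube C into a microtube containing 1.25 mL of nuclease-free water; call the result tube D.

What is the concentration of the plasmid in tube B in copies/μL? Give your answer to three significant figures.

1.56 × 10^7 copies/μL

Step 1: 50 μL brought to 1000 μL → factor 1000/50 = 20
Step 2: 16-fold → factor 16
Dilution factor through tube B = 20 × 16 = 320
[tube B] = 5.00 × 10^9 copies/μL / 320 = 1.56 × 10^7 copies/μL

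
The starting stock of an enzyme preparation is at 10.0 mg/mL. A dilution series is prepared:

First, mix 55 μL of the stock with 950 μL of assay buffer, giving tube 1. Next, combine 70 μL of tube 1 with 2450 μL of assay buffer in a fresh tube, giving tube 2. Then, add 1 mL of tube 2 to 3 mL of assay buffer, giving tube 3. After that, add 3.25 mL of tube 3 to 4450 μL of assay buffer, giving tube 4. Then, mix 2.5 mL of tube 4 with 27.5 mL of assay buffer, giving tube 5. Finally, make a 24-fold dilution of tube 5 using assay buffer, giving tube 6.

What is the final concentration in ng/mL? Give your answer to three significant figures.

5.57 ng/mL

Step 1: 55 μL + 950 μL = 1005 μL total → factor 1005/55 = 18.273
Step 2: 70 μL + 2450 μL = 2520 μL total → factor 2520/70 = 36
Step 3: 1 mL + 3 mL = 4 mL total → factor 4/1 = 4
Step 4: 3.25 mL + 4450 μL = 7.7 mL total → factor 7.7/3.25 = 2.3692
Step 5: 2.5 mL + 27.5 mL = 30 mL total → factor 30/2.5 = 12
Step 6: 24-fold → factor 24
Overall dilution factor = 18.273 × 36 × 4 × 2.3692 × 12 × 24 = 1.7954 × 10^6
Final = 10.0 mg/mL / 1.7954 × 10^6 = 5.570 × 10^-6 mg/mL = 5.57 ng/mL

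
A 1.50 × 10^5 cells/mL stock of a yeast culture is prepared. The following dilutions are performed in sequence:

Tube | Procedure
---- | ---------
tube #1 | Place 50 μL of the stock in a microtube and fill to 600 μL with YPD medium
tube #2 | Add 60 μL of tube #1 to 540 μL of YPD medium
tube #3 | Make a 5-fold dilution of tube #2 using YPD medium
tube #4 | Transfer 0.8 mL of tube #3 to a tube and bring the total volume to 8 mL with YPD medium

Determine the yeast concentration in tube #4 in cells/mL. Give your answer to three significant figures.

Step 1: 50 μL brought to 600 μL → factor 600/50 = 12
Step 2: 60 μL + 540 μL = 600 μL total → factor 600/60 = 10
Step 3: 5-fold → factor 5
Step 4: 0.8 mL brought to 8 mL → factor 8/0.8 = 10
Overall dilution factor = 12 × 10 × 5 × 10 = 6000
Final = 1.50 × 10^5 cells/mL / 6000 = 25.0 cells/mL

25.0 cells/mL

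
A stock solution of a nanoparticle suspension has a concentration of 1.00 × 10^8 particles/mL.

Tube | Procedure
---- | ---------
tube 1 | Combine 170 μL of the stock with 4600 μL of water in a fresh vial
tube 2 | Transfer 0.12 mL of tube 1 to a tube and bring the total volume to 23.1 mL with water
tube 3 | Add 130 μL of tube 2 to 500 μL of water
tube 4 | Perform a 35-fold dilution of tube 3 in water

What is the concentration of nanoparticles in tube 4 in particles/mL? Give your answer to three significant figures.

Step 1: 170 μL + 4600 μL = 4770 μL total → factor 4770/170 = 28.059
Step 2: 0.12 mL brought to 23.1 mL → factor 23.1/0.12 = 192.5
Step 3: 130 μL + 500 μL = 630 μL total → factor 630/130 = 4.8462
Step 4: 35-fold → factor 35
Overall dilution factor = 28.059 × 192.5 × 4.8462 × 35 = 9.1615 × 10^5
Final = 1.00 × 10^8 particles/mL / 9.1615 × 10^5 = 109 particles/mL

109 particles/mL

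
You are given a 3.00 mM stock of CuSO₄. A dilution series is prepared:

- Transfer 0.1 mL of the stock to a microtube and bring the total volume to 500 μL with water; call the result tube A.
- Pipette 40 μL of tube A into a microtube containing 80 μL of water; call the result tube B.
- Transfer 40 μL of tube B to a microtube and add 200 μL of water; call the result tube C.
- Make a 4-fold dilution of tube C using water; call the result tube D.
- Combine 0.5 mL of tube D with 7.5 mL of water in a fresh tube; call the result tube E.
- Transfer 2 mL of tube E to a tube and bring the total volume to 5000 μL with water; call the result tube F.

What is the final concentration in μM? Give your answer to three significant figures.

Step 1: 0.1 mL brought to 500 μL → factor 0.5/0.1 = 5
Step 2: 40 μL + 80 μL = 120 μL total → factor 120/40 = 3
Step 3: 40 μL + 200 μL = 240 μL total → factor 240/40 = 6
Step 4: 4-fold → factor 4
Step 5: 0.5 mL + 7.5 mL = 8 mL total → factor 8/0.5 = 16
Step 6: 2 mL brought to 5000 μL → factor 5/2 = 2.5
Overall dilution factor = 5 × 3 × 6 × 4 × 16 × 2.5 = 14400
Final = 3.00 mM / 14400 = 0.0002083 mM = 0.208 μM

0.208 μM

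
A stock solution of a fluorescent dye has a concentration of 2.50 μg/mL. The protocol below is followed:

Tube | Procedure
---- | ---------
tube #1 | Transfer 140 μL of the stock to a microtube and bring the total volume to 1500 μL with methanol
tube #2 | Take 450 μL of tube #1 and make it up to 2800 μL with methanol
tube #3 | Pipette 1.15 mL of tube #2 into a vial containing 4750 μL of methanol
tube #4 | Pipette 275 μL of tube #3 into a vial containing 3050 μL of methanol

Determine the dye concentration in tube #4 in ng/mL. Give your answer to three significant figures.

0.605 ng/mL

Step 1: 140 μL brought to 1500 μL → factor 1500/140 = 10.714
Step 2: 450 μL brought to 2800 μL → factor 2800/450 = 6.2222
Step 3: 1.15 mL + 4750 μL = 5.9 mL total → factor 5.9/1.15 = 5.1304
Step 4: 275 μL + 3050 μL = 3325 μL total → factor 3325/275 = 12.091
Overall dilution factor = 10.714 × 6.2222 × 5.1304 × 12.091 = 4135.4
Final = 2.50 μg/mL / 4135.4 = 0.0006045 μg/mL = 0.605 ng/mL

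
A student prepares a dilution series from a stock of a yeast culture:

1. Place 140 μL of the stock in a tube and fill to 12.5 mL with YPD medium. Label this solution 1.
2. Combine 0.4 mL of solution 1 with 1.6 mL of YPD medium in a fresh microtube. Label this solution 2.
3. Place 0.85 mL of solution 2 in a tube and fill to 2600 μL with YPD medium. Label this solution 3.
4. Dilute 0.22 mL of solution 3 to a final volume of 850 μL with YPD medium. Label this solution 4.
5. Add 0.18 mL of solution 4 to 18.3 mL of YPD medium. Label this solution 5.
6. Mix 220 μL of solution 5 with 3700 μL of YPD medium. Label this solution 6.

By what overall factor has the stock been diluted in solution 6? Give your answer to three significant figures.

9.65 × 10^6

Step 1: 140 μL brought to 12.5 mL → factor 12500/140 = 89.286
Step 2: 0.4 mL + 1.6 mL = 2 mL total → factor 2/0.4 = 5
Step 3: 0.85 mL brought to 2600 μL → factor 2.6/0.85 = 3.0588
Step 4: 0.22 mL brought to 850 μL → factor 0.85/0.22 = 3.8636
Step 5: 0.18 mL + 18.3 mL = 18.48 mL total → factor 18.48/0.18 = 102.67
Step 6: 220 μL + 3700 μL = 3920 μL total → factor 3920/220 = 17.818
Overall dilution factor = 89.286 × 5 × 3.0588 × 3.8636 × 102.67 × 17.818 = 9.6515 × 10^6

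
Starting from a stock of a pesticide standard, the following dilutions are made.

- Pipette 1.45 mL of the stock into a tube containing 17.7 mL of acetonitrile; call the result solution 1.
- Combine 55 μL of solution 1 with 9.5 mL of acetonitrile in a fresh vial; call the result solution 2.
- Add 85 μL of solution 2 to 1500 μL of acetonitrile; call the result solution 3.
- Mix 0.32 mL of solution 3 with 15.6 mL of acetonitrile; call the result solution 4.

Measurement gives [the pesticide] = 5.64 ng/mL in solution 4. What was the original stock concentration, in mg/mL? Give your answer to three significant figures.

Step 1: 1.45 mL + 17.7 mL = 19.15 mL total → factor 19.15/1.45 = 13.207
Step 2: 55 μL + 9.5 mL = 9555 μL total → factor 9555/55 = 173.73
Step 3: 85 μL + 1500 μL = 1585 μL total → factor 1585/85 = 18.647
Step 4: 0.32 mL + 15.6 mL = 15.92 mL total → factor 15.92/0.32 = 49.75
Overall dilution factor = 13.207 × 173.73 × 18.647 × 49.75 = 2.1285 × 10^6
Stock = 5.64 ng/mL × 2.1285 × 10^6 = 1.200 × 10^7 ng/mL = 12.0 mg/mL

12.0 mg/mL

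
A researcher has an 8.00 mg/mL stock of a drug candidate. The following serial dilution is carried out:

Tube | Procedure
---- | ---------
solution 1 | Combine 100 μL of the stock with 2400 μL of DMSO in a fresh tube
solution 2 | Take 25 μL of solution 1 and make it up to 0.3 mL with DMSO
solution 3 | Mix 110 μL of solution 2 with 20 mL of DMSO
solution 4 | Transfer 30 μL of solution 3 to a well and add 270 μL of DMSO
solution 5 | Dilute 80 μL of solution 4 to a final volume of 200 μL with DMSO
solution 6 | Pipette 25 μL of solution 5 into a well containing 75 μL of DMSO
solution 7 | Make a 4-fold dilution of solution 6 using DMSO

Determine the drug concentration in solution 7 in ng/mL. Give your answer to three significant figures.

0.365 ng/mL

Step 1: 100 μL + 2400 μL = 2500 μL total → factor 2500/100 = 25
Step 2: 25 μL brought to 0.3 mL → factor 300/25 = 12
Step 3: 110 μL + 20 mL = 20110 μL total → factor 20110/110 = 182.82
Step 4: 30 μL + 270 μL = 300 μL total → factor 300/30 = 10
Step 5: 80 μL brought to 200 μL → factor 200/80 = 2.5
Step 6: 25 μL + 75 μL = 100 μL total → factor 100/25 = 4
Step 7: 4-fold → factor 4
Overall dilution factor = 25 × 12 × 182.82 × 10 × 2.5 × 4 × 4 = 2.1938 × 10^7
Final = 8.00 mg/mL / 2.1938 × 10^7 = 3.647 × 10^-7 mg/mL = 0.365 ng/mL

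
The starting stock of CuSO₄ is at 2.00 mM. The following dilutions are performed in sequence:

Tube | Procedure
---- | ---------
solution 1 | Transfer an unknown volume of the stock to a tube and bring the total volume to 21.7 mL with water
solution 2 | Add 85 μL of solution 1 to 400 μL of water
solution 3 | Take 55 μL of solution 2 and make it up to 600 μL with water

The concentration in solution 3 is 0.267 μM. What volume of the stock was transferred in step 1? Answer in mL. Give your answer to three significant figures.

0.180 mL

Step 1: v brought to 21.7 mL → factor = 21.7 mL/v
Step 2: 85 μL + 400 μL = 485 μL total → factor 485/85 = 5.7059
Step 3: 55 μL brought to 600 μL → factor 600/55 = 10.909
Product of known-step factors = 62.246
Overall factor = 2.00 mM / (0.267 μM) = 7490.6
Step-1 factor = 7490.6 / 62.246 = 120.34
v = 21.7 mL / 120.34 = 0.180 mL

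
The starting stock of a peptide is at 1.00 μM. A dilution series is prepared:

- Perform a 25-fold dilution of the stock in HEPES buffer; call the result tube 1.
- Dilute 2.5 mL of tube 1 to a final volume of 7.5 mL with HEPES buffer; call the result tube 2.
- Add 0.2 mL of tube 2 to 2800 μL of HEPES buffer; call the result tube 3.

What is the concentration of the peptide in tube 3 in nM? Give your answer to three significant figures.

Step 1: 25-fold → factor 25
Step 2: 2.5 mL brought to 7.5 mL → factor 7.5/2.5 = 3
Step 3: 0.2 mL + 2800 μL = 3 mL total → factor 3/0.2 = 15
Overall dilution factor = 25 × 3 × 15 = 1125
Final = 1.00 μM / 1125 = 0.0008889 μM = 0.889 nM

0.889 nM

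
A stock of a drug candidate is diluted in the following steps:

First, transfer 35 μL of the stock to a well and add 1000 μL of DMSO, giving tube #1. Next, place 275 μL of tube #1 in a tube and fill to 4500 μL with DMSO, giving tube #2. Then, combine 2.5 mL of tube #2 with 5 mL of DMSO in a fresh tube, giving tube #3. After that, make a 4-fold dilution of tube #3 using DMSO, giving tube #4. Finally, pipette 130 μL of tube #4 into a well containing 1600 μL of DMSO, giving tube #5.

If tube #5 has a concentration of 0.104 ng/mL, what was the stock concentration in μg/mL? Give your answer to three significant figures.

Step 1: 35 μL + 1000 μL = 1035 μL total → factor 1035/35 = 29.571
Step 2: 275 μL brought to 4500 μL → factor 4500/275 = 16.364
Step 3: 2.5 mL + 5 mL = 7.5 mL total → factor 7.5/2.5 = 3
Step 4: 4-fold → factor 4
Step 5: 130 μL + 1600 μL = 1730 μL total → factor 1730/130 = 13.308
Overall dilution factor = 29.571 × 16.364 × 3 × 4 × 13.308 = 77274
Stock = 0.104 ng/mL × 77274 = 8037 ng/mL = 8.04 μg/mL

8.04 μg/mL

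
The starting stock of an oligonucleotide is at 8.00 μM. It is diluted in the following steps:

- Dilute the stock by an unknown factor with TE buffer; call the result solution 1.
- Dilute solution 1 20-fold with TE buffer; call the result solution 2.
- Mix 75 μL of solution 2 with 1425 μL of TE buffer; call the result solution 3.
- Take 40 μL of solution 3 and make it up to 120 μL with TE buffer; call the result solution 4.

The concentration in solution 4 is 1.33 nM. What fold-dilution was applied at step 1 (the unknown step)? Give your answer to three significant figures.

5.01-fold

Step 1: unknown factor x
Step 2: 20-fold → factor 20
Step 3: 75 μL + 1425 μL = 1500 μL total → factor 1500/75 = 20
Step 4: 40 μL brought to 120 μL → factor 120/40 = 3
Product of known-step factors = 1200
Overall factor = 8.00 μM / (1.33 nM) = 6015
x = 6015 / 1200 = 5.01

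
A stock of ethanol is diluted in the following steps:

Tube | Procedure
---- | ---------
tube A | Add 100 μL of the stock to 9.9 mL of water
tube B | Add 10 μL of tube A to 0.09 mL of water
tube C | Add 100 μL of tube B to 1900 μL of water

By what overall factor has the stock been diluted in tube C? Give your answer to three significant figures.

Step 1: 100 μL + 9.9 mL = 10000 μL total → factor 10000/100 = 100
Step 2: 10 μL + 0.09 mL = 100 μL total → factor 100/10 = 10
Step 3: 100 μL + 1900 μL = 2000 μL total → factor 2000/100 = 20
Overall dilution factor = 100 × 10 × 20 = 20000

2.00 × 10^4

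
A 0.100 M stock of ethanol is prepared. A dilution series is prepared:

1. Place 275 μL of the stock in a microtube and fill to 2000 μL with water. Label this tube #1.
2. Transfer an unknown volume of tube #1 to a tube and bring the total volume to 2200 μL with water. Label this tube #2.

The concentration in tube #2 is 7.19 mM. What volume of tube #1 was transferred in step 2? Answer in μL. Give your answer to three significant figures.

Step 1: 275 μL brought to 2000 μL → factor 2000/275 = 7.2727
Step 2: v brought to 2200 μL → factor = 2200 μL/v
Product of known-step factors = 7.2727
Overall factor = 0.100 M / (7.19 mM) = 13.908
Step-2 factor = 13.908 / 7.2727 = 1.9124
v = 2200 μL / 1.9124 = 1.15 × 10^3 μL

1.15 × 10^3 μL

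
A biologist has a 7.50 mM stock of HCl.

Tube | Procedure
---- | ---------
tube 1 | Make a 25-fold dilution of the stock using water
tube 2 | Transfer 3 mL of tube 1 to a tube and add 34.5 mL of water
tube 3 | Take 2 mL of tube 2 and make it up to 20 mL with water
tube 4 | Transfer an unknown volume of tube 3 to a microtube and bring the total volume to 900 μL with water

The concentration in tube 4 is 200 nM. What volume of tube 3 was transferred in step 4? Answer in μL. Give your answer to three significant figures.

75.0 μL

Step 1: 25-fold → factor 25
Step 2: 3 mL + 34.5 mL = 37.5 mL total → factor 37.5/3 = 12.5
Step 3: 2 mL brought to 20 mL → factor 20/2 = 10
Step 4: v brought to 900 μL → factor = 900 μL/v
Product of known-step factors = 3125
Overall factor = 7.50 mM / (200 nM) = 37500
Step-4 factor = 37500 / 3125 = 12
v = 900 μL / 12 = 75.0 μL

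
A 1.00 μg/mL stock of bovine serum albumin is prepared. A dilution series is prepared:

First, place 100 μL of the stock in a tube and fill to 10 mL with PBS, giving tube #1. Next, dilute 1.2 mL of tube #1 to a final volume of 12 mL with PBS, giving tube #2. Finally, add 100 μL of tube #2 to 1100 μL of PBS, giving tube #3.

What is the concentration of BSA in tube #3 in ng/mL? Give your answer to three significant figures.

Step 1: 100 μL brought to 10 mL → factor 10000/100 = 100
Step 2: 1.2 mL brought to 12 mL → factor 12/1.2 = 10
Step 3: 100 μL + 1100 μL = 1200 μL total → factor 1200/100 = 12
Dilution factor through tube #3 = 100 × 10 × 12 = 12000
[tube #3] = 1.00 μg/mL / 12000 = 8.333 × 10^-5 μg/mL = 0.0833 ng/mL

0.0833 ng/mL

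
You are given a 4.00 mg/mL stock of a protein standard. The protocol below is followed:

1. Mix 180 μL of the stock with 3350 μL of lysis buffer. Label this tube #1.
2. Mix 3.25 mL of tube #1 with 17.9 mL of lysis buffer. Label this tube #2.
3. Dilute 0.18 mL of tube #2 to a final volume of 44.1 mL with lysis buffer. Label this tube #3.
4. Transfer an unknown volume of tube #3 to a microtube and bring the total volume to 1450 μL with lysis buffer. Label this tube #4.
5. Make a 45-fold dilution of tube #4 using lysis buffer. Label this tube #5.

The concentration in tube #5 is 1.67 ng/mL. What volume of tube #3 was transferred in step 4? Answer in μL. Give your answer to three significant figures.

852 μL

Step 1: 180 μL + 3350 μL = 3530 μL total → factor 3530/180 = 19.611
Step 2: 3.25 mL + 17.9 mL = 21.15 mL total → factor 21.15/3.25 = 6.5077
Step 3: 0.18 mL brought to 44.1 mL → factor 44.1/0.18 = 245
Step 4: v brought to 1450 μL → factor = 1450 μL/v
Step 5: 45-fold → factor 45
Product of known-step factors = 1.407 × 10^6
Overall factor = 4.00 mg/mL / (1.67 ng/mL) = 2.3952 × 10^6
Step-4 factor = 2.3952 × 10^6 / 1.407 × 10^6 = 1.7023
v = 1450 μL / 1.7023 = 852 μL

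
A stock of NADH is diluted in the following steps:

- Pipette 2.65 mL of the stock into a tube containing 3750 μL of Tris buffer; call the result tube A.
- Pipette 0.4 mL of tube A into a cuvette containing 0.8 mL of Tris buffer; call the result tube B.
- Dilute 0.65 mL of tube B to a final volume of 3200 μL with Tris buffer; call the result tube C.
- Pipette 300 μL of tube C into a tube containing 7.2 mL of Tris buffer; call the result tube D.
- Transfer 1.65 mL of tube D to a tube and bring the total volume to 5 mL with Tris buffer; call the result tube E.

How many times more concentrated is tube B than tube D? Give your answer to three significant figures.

123

Step 1: 2.65 mL + 3750 μL = 6.4 mL total → factor 6.4/2.65 = 2.4151
Step 2: 0.4 mL + 0.8 mL = 1.2 mL total → factor 1.2/0.4 = 3
Step 3: 0.65 mL brought to 3200 μL → factor 3.2/0.65 = 4.9231
Step 4: 300 μL + 7.2 mL = 7500 μL total → factor 7500/300 = 25
Dilution factor to tube B = 7.2453; to tube D = 891.73
[tube B]/[tube D] = (factor to tube D)/(factor to tube B) = 891.73/7.2453 = 123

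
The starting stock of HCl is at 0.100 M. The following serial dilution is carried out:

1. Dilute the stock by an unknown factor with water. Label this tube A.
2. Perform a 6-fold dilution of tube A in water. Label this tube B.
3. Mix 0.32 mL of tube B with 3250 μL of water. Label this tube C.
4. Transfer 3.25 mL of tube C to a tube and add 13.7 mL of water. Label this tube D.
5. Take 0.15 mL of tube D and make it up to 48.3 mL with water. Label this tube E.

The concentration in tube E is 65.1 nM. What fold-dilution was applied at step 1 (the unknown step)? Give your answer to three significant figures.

Step 1: unknown factor x
Step 2: 6-fold → factor 6
Step 3: 0.32 mL + 3250 μL = 3.57 mL total → factor 3.57/0.32 = 11.156
Step 4: 3.25 mL + 13.7 mL = 16.95 mL total → factor 16.95/3.25 = 5.2154
Step 5: 0.15 mL brought to 48.3 mL → factor 48.3/0.15 = 322
Product of known-step factors = 1.1241 × 10^5
Overall factor = 0.100 M / (65.1 nM) = 1.5361 × 10^6
x = 1.5361 × 10^6 / 1.1241 × 10^5 = 13.7

13.7-fold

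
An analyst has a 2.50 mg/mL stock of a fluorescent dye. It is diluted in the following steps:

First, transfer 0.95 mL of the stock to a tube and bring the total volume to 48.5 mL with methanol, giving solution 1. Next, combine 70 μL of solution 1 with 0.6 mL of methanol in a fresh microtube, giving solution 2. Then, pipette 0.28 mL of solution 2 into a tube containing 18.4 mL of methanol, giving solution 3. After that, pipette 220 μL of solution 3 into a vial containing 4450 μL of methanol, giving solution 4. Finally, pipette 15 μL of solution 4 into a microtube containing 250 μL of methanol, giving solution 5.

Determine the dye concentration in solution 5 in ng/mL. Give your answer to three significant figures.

Step 1: 0.95 mL brought to 48.5 mL → factor 48.5/0.95 = 51.053
Step 2: 70 μL + 0.6 mL = 670 μL total → factor 670/70 = 9.5714
Step 3: 0.28 mL + 18.4 mL = 18.68 mL total → factor 18.68/0.28 = 66.714
Step 4: 220 μL + 4450 μL = 4670 μL total → factor 4670/220 = 21.227
Step 5: 15 μL + 250 μL = 265 μL total → factor 265/15 = 17.667
Overall dilution factor = 51.053 × 9.5714 × 66.714 × 21.227 × 17.667 = 1.2225 × 10^7
Final = 2.50 mg/mL / 1.2225 × 10^7 = 2.045 × 10^-7 mg/mL = 0.204 ng/mL

0.204 ng/mL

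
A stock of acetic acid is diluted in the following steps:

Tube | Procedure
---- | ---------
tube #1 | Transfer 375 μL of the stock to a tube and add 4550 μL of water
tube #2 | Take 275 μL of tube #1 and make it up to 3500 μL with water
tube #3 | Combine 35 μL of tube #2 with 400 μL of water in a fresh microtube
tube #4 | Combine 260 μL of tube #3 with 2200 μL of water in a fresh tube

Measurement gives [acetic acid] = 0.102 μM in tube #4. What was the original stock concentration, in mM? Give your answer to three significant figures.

2.00 mM

Step 1: 375 μL + 4550 μL = 4925 μL total → factor 4925/375 = 13.133
Step 2: 275 μL brought to 3500 μL → factor 3500/275 = 12.727
Step 3: 35 μL + 400 μL = 435 μL total → factor 435/35 = 12.429
Step 4: 260 μL + 2200 μL = 2460 μL total → factor 2460/260 = 9.4615
Overall dilution factor = 13.133 × 12.727 × 12.429 × 9.4615 = 19656
Stock = 0.102 μM × 19656 = 2005 μM = 2.00 mM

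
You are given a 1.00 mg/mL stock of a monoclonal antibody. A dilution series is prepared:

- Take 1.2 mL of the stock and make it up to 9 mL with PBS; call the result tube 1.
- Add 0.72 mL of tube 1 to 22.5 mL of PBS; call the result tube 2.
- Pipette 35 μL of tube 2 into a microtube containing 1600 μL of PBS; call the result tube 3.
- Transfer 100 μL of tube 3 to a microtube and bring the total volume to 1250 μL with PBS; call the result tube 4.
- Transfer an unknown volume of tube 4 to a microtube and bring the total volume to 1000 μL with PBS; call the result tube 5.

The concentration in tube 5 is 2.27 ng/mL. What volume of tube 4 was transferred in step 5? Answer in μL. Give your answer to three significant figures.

Step 1: 1.2 mL brought to 9 mL → factor 9/1.2 = 7.5
Step 2: 0.72 mL + 22.5 mL = 23.22 mL total → factor 23.22/0.72 = 32.25
Step 3: 35 μL + 1600 μL = 1635 μL total → factor 1635/35 = 46.714
Step 4: 100 μL brought to 1250 μL → factor 1250/100 = 12.5
Step 5: v brought to 1000 μL → factor = 1000 μL/v
Product of known-step factors = 1.4124 × 10^5
Overall factor = 1.00 mg/mL / (2.27 ng/mL) = 4.4053 × 10^5
Step-5 factor = 4.4053 × 10^5 / 1.4124 × 10^5 = 3.1191
v = 1000 μL / 3.1191 = 321 μL

321 μL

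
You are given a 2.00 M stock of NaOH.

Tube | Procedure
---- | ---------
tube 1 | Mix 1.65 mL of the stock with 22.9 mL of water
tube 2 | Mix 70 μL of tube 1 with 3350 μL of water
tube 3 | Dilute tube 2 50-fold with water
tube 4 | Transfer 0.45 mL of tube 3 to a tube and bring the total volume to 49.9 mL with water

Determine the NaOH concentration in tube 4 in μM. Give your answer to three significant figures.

0.496 μM

Step 1: 1.65 mL + 22.9 mL = 24.55 mL total → factor 24.55/1.65 = 14.879
Step 2: 70 μL + 3350 μL = 3420 μL total → factor 3420/70 = 48.857
Step 3: 50-fold → factor 50
Step 4: 0.45 mL brought to 49.9 mL → factor 49.9/0.45 = 110.89
Overall dilution factor = 14.879 × 48.857 × 50 × 110.89 = 4.0305 × 10^6
Final = 2.00 M / 4.0305 × 10^6 = 4.962 × 10^-7 M = 0.496 μM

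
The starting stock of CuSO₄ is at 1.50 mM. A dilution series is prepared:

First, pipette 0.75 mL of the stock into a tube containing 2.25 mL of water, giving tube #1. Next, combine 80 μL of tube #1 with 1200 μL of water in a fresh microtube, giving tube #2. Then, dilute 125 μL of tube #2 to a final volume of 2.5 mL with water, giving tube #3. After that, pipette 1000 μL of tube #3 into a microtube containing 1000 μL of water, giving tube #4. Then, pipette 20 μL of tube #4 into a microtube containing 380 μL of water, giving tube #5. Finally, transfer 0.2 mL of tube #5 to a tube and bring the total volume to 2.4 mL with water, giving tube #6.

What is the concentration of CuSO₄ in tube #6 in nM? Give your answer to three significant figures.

Step 1: 0.75 mL + 2.25 mL = 3 mL total → factor 3/0.75 = 4
Step 2: 80 μL + 1200 μL = 1280 μL total → factor 1280/80 = 16
Step 3: 125 μL brought to 2.5 mL → factor 2500/125 = 20
Step 4: 1000 μL + 1000 μL = 2000 μL total → factor 2000/1000 = 2
Step 5: 20 μL + 380 μL = 400 μL total → factor 400/20 = 20
Step 6: 0.2 mL brought to 2.4 mL → factor 2.4/0.2 = 12
Overall dilution factor = 4 × 16 × 20 × 2 × 20 × 12 = 6.144 × 10^5
Final = 1.50 mM / 6.144 × 10^5 = 2.441 × 10^-6 mM = 2.44 nM

2.44 nM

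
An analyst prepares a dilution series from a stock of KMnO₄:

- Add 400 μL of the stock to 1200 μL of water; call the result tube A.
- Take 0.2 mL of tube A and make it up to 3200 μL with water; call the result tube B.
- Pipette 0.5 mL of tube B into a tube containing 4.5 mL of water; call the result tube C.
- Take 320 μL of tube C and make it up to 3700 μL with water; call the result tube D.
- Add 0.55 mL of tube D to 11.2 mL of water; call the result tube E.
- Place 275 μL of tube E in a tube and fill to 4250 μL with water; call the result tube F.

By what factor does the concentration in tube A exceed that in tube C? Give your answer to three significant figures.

Step 1: 400 μL + 1200 μL = 1600 μL total → factor 1600/400 = 4
Step 2: 0.2 mL brought to 3200 μL → factor 3.2/0.2 = 16
Step 3: 0.5 mL + 4.5 mL = 5 mL total → factor 5/0.5 = 10
Dilution factor to tube A = 4; to tube C = 640
[tube A]/[tube C] = (factor to tube C)/(factor to tube A) = 640/4 = 160

160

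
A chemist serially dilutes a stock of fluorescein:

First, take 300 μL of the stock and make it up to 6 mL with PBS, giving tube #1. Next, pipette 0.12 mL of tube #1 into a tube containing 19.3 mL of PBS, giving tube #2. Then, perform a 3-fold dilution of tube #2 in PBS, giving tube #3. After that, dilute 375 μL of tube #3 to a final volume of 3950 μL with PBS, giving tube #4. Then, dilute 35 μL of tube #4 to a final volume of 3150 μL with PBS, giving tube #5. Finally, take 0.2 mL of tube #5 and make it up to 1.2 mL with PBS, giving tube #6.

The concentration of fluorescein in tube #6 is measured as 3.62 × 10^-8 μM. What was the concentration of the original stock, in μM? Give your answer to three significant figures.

2.00 μM

Step 1: 300 μL brought to 6 mL → factor 6000/300 = 20
Step 2: 0.12 mL + 19.3 mL = 19.42 mL total → factor 19.42/0.12 = 161.83
Step 3: 3-fold → factor 3
Step 4: 375 μL brought to 3950 μL → factor 3950/375 = 10.533
Step 5: 35 μL brought to 3150 μL → factor 3150/35 = 90
Step 6: 0.2 mL brought to 1.2 mL → factor 1.2/0.2 = 6
Overall dilution factor = 20 × 161.83 × 3 × 10.533 × 90 × 6 = 5.523 × 10^7
Stock = 3.62 × 10^-8 μM × 5.523 × 10^7 = 2.00 μM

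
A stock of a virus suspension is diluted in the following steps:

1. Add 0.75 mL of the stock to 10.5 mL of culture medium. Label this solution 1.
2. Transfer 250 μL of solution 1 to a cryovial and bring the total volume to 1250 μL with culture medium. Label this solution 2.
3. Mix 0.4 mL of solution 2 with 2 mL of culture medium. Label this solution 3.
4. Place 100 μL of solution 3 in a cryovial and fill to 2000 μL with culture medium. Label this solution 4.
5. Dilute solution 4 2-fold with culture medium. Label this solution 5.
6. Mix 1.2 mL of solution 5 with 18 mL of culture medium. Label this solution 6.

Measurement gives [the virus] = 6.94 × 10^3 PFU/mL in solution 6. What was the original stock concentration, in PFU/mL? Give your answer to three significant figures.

Step 1: 0.75 mL + 10.5 mL = 11.25 mL total → factor 11.25/0.75 = 15
Step 2: 250 μL brought to 1250 μL → factor 1250/250 = 5
Step 3: 0.4 mL + 2 mL = 2.4 mL total → factor 2.4/0.4 = 6
Step 4: 100 μL brought to 2000 μL → factor 2000/100 = 20
Step 5: 2-fold → factor 2
Step 6: 1.2 mL + 18 mL = 19.2 mL total → factor 19.2/1.2 = 16
Overall dilution factor = 15 × 5 × 6 × 20 × 2 × 16 = 2.88 × 10^5
Stock = 6.94 × 10^3 PFU/mL × 2.88 × 10^5 = 2.00 × 10^9 PFU/mL

2.00 × 10^9 PFU/mL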